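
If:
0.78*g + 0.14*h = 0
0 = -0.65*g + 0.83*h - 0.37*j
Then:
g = -0.0701516793066089*j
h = 0.390845070422535*j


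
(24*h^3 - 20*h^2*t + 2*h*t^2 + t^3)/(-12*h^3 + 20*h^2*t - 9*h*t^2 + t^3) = (-12*h^2 + 4*h*t + t^2)/(6*h^2 - 7*h*t + t^2)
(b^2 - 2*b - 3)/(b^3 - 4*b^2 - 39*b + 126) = (b + 1)/(b^2 - b - 42)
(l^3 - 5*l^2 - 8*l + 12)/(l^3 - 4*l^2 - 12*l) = (l - 1)/l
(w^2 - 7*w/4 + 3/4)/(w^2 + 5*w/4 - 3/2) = (w - 1)/(w + 2)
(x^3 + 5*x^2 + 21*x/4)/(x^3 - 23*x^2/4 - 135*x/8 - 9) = 2*x*(2*x + 7)/(4*x^2 - 29*x - 24)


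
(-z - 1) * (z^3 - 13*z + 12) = -z^4 - z^3 + 13*z^2 + z - 12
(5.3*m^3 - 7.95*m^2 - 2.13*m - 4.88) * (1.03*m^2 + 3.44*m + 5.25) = 5.459*m^5 + 10.0435*m^4 - 1.7169*m^3 - 54.0911*m^2 - 27.9697*m - 25.62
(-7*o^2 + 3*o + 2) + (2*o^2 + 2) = -5*o^2 + 3*o + 4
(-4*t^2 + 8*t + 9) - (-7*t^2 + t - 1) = 3*t^2 + 7*t + 10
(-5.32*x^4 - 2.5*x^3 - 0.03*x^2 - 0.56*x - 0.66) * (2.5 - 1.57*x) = 8.3524*x^5 - 9.375*x^4 - 6.2029*x^3 + 0.8042*x^2 - 0.3638*x - 1.65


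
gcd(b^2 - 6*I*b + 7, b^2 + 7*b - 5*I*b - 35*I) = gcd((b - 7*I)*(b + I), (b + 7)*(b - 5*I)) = 1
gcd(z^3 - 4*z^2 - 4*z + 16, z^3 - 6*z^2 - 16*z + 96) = z - 4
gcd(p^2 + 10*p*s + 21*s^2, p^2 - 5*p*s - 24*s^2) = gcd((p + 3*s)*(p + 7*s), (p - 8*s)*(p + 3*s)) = p + 3*s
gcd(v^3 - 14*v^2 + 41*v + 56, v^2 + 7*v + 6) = v + 1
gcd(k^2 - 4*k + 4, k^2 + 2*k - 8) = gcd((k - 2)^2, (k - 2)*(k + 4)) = k - 2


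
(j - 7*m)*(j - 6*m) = j^2 - 13*j*m + 42*m^2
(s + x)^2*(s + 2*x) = s^3 + 4*s^2*x + 5*s*x^2 + 2*x^3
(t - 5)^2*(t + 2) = t^3 - 8*t^2 + 5*t + 50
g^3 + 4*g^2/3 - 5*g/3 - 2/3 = (g - 1)*(g + 1/3)*(g + 2)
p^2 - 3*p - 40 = (p - 8)*(p + 5)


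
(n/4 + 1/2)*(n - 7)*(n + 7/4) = n^3/4 - 13*n^2/16 - 91*n/16 - 49/8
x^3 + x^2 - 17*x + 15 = (x - 3)*(x - 1)*(x + 5)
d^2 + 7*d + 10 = (d + 2)*(d + 5)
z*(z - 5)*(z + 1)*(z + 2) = z^4 - 2*z^3 - 13*z^2 - 10*z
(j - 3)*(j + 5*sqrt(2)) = j^2 - 3*j + 5*sqrt(2)*j - 15*sqrt(2)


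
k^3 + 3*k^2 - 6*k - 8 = (k - 2)*(k + 1)*(k + 4)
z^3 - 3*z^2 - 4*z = z*(z - 4)*(z + 1)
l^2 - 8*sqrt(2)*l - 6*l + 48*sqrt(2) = (l - 6)*(l - 8*sqrt(2))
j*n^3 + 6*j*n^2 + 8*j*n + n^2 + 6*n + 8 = (n + 2)*(n + 4)*(j*n + 1)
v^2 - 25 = (v - 5)*(v + 5)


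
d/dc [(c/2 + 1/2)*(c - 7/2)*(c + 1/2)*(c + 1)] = 2*c^3 - 3*c^2/2 - 27*c/4 - 13/4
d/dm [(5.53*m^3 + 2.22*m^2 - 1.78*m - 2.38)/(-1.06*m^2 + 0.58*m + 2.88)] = (-5.8618*m^4 + 6.4148*m^3 + 47.18*m^2 + 7.7416*m - 3.746)/(1.1236*m^4 - 1.2296*m^3 - 5.7692*m^2 + 3.3408*m + 8.2944)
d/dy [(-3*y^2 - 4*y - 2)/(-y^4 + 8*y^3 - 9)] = 2*(-2*y^2*(y - 6)*(3*y^2 + 4*y + 2) + (3*y + 2)*(y^4 - 8*y^3 + 9))/(y^4 - 8*y^3 + 9)^2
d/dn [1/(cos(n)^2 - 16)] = 2*sin(n)*cos(n)/(cos(n)^2 - 16)^2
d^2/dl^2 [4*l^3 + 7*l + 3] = 24*l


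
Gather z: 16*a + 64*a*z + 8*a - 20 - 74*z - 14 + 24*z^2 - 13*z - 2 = 24*a + 24*z^2 + z*(64*a - 87) - 36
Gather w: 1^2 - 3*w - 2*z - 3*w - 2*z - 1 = -6*w - 4*z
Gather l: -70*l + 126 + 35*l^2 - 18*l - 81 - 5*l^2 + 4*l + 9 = 30*l^2 - 84*l + 54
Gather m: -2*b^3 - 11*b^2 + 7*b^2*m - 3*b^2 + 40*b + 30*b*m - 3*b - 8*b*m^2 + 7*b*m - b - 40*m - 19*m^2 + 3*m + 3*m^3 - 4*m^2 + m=-2*b^3 - 14*b^2 + 36*b + 3*m^3 + m^2*(-8*b - 23) + m*(7*b^2 + 37*b - 36)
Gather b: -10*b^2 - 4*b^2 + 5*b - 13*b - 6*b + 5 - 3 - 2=-14*b^2 - 14*b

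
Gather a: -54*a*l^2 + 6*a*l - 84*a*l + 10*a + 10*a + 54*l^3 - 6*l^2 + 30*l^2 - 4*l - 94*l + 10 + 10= a*(-54*l^2 - 78*l + 20) + 54*l^3 + 24*l^2 - 98*l + 20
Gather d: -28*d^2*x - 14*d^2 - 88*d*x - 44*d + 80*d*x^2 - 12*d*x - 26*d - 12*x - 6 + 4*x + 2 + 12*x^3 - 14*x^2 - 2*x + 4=d^2*(-28*x - 14) + d*(80*x^2 - 100*x - 70) + 12*x^3 - 14*x^2 - 10*x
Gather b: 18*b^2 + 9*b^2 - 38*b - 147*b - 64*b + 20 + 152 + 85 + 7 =27*b^2 - 249*b + 264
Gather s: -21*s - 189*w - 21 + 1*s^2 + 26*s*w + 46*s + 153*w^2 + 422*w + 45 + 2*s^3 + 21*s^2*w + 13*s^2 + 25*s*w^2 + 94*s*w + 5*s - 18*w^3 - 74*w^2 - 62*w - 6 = 2*s^3 + s^2*(21*w + 14) + s*(25*w^2 + 120*w + 30) - 18*w^3 + 79*w^2 + 171*w + 18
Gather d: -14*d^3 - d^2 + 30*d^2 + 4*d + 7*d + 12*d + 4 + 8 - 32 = -14*d^3 + 29*d^2 + 23*d - 20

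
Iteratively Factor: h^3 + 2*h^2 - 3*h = (h + 3)*(h^2 - h) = h*(h + 3)*(h - 1)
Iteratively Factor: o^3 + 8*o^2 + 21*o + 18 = (o + 3)*(o^2 + 5*o + 6) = (o + 2)*(o + 3)*(o + 3)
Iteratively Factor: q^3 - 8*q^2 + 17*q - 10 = (q - 2)*(q^2 - 6*q + 5) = (q - 5)*(q - 2)*(q - 1)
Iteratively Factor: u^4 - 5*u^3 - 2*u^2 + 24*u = (u + 2)*(u^3 - 7*u^2 + 12*u) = (u - 4)*(u + 2)*(u^2 - 3*u) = u*(u - 4)*(u + 2)*(u - 3)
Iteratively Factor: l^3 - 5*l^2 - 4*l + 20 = (l - 5)*(l^2 - 4) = (l - 5)*(l + 2)*(l - 2)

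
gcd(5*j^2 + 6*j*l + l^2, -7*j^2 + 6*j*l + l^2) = 1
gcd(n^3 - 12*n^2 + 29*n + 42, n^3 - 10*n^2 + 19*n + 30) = n^2 - 5*n - 6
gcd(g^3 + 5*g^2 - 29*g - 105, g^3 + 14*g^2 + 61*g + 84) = g^2 + 10*g + 21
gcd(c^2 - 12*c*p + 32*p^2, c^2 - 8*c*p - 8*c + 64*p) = -c + 8*p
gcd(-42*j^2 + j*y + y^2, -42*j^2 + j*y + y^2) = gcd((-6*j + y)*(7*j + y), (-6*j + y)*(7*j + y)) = -42*j^2 + j*y + y^2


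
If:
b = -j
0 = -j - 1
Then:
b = 1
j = -1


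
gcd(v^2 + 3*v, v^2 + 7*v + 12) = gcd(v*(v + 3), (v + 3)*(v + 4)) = v + 3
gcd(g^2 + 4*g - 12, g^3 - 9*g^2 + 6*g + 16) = g - 2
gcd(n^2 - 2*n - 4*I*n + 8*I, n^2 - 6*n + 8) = n - 2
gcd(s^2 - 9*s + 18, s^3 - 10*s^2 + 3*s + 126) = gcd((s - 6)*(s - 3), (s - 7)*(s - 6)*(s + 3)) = s - 6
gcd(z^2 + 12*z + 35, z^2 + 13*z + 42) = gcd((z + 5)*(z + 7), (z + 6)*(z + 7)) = z + 7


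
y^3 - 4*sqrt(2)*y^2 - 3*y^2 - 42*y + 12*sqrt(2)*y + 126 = (y - 3)*(y - 7*sqrt(2))*(y + 3*sqrt(2))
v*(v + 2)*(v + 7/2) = v^3 + 11*v^2/2 + 7*v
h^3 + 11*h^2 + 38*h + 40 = (h + 2)*(h + 4)*(h + 5)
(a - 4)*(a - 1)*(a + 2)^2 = a^4 - a^3 - 12*a^2 - 4*a + 16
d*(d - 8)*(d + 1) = d^3 - 7*d^2 - 8*d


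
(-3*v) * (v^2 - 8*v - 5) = -3*v^3 + 24*v^2 + 15*v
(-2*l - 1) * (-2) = 4*l + 2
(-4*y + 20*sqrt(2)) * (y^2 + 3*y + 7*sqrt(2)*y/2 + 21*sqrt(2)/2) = -4*y^3 - 12*y^2 + 6*sqrt(2)*y^2 + 18*sqrt(2)*y + 140*y + 420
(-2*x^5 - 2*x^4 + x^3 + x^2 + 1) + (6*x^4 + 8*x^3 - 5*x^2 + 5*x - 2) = -2*x^5 + 4*x^4 + 9*x^3 - 4*x^2 + 5*x - 1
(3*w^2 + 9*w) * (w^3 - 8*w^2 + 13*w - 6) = 3*w^5 - 15*w^4 - 33*w^3 + 99*w^2 - 54*w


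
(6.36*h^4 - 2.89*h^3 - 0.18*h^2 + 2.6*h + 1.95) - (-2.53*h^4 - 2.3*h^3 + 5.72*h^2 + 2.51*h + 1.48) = 8.89*h^4 - 0.59*h^3 - 5.9*h^2 + 0.0900000000000003*h + 0.47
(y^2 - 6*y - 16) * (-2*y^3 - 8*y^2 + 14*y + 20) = -2*y^5 + 4*y^4 + 94*y^3 + 64*y^2 - 344*y - 320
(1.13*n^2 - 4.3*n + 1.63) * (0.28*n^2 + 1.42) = 0.3164*n^4 - 1.204*n^3 + 2.061*n^2 - 6.106*n + 2.3146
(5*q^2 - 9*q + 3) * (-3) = -15*q^2 + 27*q - 9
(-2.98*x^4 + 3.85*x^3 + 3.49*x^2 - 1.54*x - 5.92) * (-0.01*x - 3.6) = 0.0298*x^5 + 10.6895*x^4 - 13.8949*x^3 - 12.5486*x^2 + 5.6032*x + 21.312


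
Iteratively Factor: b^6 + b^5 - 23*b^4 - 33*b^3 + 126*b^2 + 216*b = (b - 3)*(b^5 + 4*b^4 - 11*b^3 - 66*b^2 - 72*b) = (b - 4)*(b - 3)*(b^4 + 8*b^3 + 21*b^2 + 18*b) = (b - 4)*(b - 3)*(b + 2)*(b^3 + 6*b^2 + 9*b) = b*(b - 4)*(b - 3)*(b + 2)*(b^2 + 6*b + 9) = b*(b - 4)*(b - 3)*(b + 2)*(b + 3)*(b + 3)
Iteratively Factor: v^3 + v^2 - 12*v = (v - 3)*(v^2 + 4*v) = v*(v - 3)*(v + 4)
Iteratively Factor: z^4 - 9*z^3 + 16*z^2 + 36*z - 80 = (z - 4)*(z^3 - 5*z^2 - 4*z + 20) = (z - 5)*(z - 4)*(z^2 - 4) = (z - 5)*(z - 4)*(z - 2)*(z + 2)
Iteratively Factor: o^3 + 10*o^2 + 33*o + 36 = (o + 3)*(o^2 + 7*o + 12) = (o + 3)*(o + 4)*(o + 3)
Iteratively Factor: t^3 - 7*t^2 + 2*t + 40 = (t - 5)*(t^2 - 2*t - 8) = (t - 5)*(t - 4)*(t + 2)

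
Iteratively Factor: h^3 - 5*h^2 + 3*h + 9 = (h - 3)*(h^2 - 2*h - 3) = (h - 3)^2*(h + 1)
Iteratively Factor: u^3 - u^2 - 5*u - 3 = (u + 1)*(u^2 - 2*u - 3) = (u - 3)*(u + 1)*(u + 1)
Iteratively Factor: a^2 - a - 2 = (a - 2)*(a + 1)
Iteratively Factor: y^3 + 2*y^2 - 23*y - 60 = (y + 3)*(y^2 - y - 20) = (y + 3)*(y + 4)*(y - 5)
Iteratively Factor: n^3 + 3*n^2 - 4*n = (n - 1)*(n^2 + 4*n) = n*(n - 1)*(n + 4)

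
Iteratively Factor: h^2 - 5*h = (h - 5)*(h)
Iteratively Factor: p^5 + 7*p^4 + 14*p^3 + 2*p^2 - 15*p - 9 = (p - 1)*(p^4 + 8*p^3 + 22*p^2 + 24*p + 9) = (p - 1)*(p + 1)*(p^3 + 7*p^2 + 15*p + 9) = (p - 1)*(p + 1)*(p + 3)*(p^2 + 4*p + 3) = (p - 1)*(p + 1)^2*(p + 3)*(p + 3)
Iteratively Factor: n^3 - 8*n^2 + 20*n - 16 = (n - 2)*(n^2 - 6*n + 8) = (n - 4)*(n - 2)*(n - 2)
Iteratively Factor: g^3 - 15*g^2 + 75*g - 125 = (g - 5)*(g^2 - 10*g + 25) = (g - 5)^2*(g - 5)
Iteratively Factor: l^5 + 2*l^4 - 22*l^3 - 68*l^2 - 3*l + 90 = (l + 2)*(l^4 - 22*l^2 - 24*l + 45) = (l + 2)*(l + 3)*(l^3 - 3*l^2 - 13*l + 15) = (l - 5)*(l + 2)*(l + 3)*(l^2 + 2*l - 3) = (l - 5)*(l + 2)*(l + 3)^2*(l - 1)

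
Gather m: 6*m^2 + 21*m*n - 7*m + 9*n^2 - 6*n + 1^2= 6*m^2 + m*(21*n - 7) + 9*n^2 - 6*n + 1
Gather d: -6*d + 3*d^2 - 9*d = 3*d^2 - 15*d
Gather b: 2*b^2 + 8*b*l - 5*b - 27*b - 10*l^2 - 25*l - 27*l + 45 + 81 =2*b^2 + b*(8*l - 32) - 10*l^2 - 52*l + 126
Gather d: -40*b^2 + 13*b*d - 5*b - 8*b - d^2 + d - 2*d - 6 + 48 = -40*b^2 - 13*b - d^2 + d*(13*b - 1) + 42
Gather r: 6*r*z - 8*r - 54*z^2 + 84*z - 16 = r*(6*z - 8) - 54*z^2 + 84*z - 16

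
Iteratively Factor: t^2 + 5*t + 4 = (t + 1)*(t + 4)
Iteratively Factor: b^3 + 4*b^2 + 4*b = (b + 2)*(b^2 + 2*b) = (b + 2)^2*(b)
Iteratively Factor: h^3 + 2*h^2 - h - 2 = (h + 2)*(h^2 - 1) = (h + 1)*(h + 2)*(h - 1)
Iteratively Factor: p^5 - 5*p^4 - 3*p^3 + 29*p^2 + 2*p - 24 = (p + 1)*(p^4 - 6*p^3 + 3*p^2 + 26*p - 24) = (p + 1)*(p + 2)*(p^3 - 8*p^2 + 19*p - 12) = (p - 3)*(p + 1)*(p + 2)*(p^2 - 5*p + 4) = (p - 4)*(p - 3)*(p + 1)*(p + 2)*(p - 1)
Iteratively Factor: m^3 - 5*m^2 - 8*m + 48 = (m - 4)*(m^2 - m - 12) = (m - 4)^2*(m + 3)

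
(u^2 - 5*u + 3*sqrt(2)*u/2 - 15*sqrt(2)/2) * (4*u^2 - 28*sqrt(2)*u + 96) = 4*u^4 - 22*sqrt(2)*u^3 - 20*u^3 + 12*u^2 + 110*sqrt(2)*u^2 - 60*u + 144*sqrt(2)*u - 720*sqrt(2)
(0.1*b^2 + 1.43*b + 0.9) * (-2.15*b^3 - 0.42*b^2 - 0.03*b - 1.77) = -0.215*b^5 - 3.1165*b^4 - 2.5386*b^3 - 0.5979*b^2 - 2.5581*b - 1.593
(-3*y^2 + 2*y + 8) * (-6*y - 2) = 18*y^3 - 6*y^2 - 52*y - 16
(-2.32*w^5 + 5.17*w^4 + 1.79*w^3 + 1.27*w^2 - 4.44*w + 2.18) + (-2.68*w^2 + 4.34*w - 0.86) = -2.32*w^5 + 5.17*w^4 + 1.79*w^3 - 1.41*w^2 - 0.100000000000001*w + 1.32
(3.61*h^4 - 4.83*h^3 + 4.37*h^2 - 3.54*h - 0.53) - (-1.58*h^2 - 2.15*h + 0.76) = 3.61*h^4 - 4.83*h^3 + 5.95*h^2 - 1.39*h - 1.29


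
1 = 1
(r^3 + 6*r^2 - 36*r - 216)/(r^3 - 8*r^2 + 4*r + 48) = (r^2 + 12*r + 36)/(r^2 - 2*r - 8)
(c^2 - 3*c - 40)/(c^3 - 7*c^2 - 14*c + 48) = (c + 5)/(c^2 + c - 6)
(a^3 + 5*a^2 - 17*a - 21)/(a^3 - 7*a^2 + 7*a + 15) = (a + 7)/(a - 5)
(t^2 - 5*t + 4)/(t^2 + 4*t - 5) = (t - 4)/(t + 5)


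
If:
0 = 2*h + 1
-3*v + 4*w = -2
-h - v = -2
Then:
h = -1/2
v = 5/2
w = 11/8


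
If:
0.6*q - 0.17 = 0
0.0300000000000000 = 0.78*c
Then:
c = 0.04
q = 0.28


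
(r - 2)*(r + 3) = r^2 + r - 6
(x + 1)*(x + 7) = x^2 + 8*x + 7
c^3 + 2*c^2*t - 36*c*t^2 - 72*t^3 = (c - 6*t)*(c + 2*t)*(c + 6*t)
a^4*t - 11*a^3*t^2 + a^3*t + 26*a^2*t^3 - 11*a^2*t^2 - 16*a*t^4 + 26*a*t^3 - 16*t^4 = (a - 8*t)*(a - 2*t)*(a - t)*(a*t + t)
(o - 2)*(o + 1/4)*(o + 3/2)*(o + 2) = o^4 + 7*o^3/4 - 29*o^2/8 - 7*o - 3/2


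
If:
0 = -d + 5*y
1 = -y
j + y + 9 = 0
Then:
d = -5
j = -8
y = -1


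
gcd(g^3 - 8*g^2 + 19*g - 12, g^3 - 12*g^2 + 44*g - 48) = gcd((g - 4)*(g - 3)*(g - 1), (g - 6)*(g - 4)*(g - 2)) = g - 4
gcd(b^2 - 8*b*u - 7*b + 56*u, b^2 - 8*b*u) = -b + 8*u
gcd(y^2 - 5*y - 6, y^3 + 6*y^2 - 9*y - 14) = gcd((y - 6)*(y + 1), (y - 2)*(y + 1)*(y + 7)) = y + 1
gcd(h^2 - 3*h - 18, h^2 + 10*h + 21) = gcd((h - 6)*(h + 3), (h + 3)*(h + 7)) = h + 3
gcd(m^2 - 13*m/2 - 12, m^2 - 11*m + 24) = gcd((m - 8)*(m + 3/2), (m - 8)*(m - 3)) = m - 8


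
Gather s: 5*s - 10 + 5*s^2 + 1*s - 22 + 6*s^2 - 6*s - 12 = 11*s^2 - 44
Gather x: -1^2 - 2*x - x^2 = -x^2 - 2*x - 1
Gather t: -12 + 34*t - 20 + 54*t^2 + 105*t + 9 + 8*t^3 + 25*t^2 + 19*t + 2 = 8*t^3 + 79*t^2 + 158*t - 21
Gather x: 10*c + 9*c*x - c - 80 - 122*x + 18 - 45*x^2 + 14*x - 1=9*c - 45*x^2 + x*(9*c - 108) - 63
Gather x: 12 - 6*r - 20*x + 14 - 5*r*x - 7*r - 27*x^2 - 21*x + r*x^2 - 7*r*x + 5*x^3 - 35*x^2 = -13*r + 5*x^3 + x^2*(r - 62) + x*(-12*r - 41) + 26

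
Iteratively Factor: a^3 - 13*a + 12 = (a + 4)*(a^2 - 4*a + 3) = (a - 3)*(a + 4)*(a - 1)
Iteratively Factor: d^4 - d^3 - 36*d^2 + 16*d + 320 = (d + 4)*(d^3 - 5*d^2 - 16*d + 80) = (d + 4)^2*(d^2 - 9*d + 20) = (d - 4)*(d + 4)^2*(d - 5)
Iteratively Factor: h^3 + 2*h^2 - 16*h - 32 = (h - 4)*(h^2 + 6*h + 8) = (h - 4)*(h + 2)*(h + 4)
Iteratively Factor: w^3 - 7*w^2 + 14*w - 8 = (w - 4)*(w^2 - 3*w + 2) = (w - 4)*(w - 2)*(w - 1)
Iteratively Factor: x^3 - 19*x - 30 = (x + 3)*(x^2 - 3*x - 10) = (x + 2)*(x + 3)*(x - 5)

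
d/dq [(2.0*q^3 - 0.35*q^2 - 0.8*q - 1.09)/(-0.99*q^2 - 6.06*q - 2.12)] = (-1.98*q^4 - 24.24*q^3 - 11.391*q^2 - 0.6742*q - 4.9094)/(0.9801*q^4 + 11.9988*q^3 + 40.9212*q^2 + 25.6944*q + 4.4944)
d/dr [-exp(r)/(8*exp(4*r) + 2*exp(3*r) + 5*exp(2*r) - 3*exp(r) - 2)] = (24*exp(4*r) + 4*exp(3*r) + 5*exp(2*r) + 2)*exp(r)/(64*exp(8*r) + 32*exp(7*r) + 84*exp(6*r) - 28*exp(5*r) - 19*exp(4*r) - 38*exp(3*r) - 11*exp(2*r) + 12*exp(r) + 4)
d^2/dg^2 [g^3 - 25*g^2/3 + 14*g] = 6*g - 50/3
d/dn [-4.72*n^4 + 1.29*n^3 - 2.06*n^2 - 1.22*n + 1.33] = -18.88*n^3 + 3.87*n^2 - 4.12*n - 1.22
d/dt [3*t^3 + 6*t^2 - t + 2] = 9*t^2 + 12*t - 1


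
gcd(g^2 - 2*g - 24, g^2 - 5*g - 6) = g - 6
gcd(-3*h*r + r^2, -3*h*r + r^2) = -3*h*r + r^2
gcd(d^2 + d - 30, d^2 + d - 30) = d^2 + d - 30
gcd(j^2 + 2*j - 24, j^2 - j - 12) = j - 4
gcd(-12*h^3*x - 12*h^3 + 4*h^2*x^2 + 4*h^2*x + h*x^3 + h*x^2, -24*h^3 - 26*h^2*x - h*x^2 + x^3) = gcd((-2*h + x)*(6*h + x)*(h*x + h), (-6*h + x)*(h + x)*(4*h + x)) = 1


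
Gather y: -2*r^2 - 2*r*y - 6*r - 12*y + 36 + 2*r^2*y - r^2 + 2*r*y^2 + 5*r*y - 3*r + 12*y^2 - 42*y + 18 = -3*r^2 - 9*r + y^2*(2*r + 12) + y*(2*r^2 + 3*r - 54) + 54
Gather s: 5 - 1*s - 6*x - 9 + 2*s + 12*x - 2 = s + 6*x - 6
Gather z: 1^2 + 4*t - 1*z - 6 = 4*t - z - 5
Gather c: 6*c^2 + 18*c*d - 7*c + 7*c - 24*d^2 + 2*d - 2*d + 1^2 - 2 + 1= 6*c^2 + 18*c*d - 24*d^2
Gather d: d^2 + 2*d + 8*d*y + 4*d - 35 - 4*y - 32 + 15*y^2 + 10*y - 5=d^2 + d*(8*y + 6) + 15*y^2 + 6*y - 72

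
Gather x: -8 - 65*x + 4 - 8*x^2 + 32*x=-8*x^2 - 33*x - 4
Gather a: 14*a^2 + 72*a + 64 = 14*a^2 + 72*a + 64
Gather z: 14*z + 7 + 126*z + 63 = 140*z + 70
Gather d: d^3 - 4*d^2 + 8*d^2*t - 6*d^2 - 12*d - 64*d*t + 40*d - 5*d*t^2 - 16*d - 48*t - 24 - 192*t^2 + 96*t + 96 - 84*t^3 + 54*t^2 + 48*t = d^3 + d^2*(8*t - 10) + d*(-5*t^2 - 64*t + 12) - 84*t^3 - 138*t^2 + 96*t + 72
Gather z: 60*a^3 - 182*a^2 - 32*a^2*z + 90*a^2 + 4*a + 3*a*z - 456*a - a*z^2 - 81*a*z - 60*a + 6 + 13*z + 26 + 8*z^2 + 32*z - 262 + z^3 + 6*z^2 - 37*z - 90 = 60*a^3 - 92*a^2 - 512*a + z^3 + z^2*(14 - a) + z*(-32*a^2 - 78*a + 8) - 320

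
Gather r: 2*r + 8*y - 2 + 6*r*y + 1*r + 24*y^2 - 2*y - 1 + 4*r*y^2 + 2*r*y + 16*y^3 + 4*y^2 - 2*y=r*(4*y^2 + 8*y + 3) + 16*y^3 + 28*y^2 + 4*y - 3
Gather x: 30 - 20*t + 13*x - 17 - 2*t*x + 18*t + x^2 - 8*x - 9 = -2*t + x^2 + x*(5 - 2*t) + 4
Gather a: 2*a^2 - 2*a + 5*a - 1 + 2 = 2*a^2 + 3*a + 1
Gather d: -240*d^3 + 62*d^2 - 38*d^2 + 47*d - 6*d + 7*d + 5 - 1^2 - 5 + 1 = -240*d^3 + 24*d^2 + 48*d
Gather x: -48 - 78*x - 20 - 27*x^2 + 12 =-27*x^2 - 78*x - 56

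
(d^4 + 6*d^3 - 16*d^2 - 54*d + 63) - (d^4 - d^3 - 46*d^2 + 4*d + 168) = 7*d^3 + 30*d^2 - 58*d - 105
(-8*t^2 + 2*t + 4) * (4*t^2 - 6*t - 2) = -32*t^4 + 56*t^3 + 20*t^2 - 28*t - 8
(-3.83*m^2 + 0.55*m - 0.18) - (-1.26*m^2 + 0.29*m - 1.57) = -2.57*m^2 + 0.26*m + 1.39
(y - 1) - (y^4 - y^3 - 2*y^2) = -y^4 + y^3 + 2*y^2 + y - 1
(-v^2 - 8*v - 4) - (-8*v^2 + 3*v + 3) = 7*v^2 - 11*v - 7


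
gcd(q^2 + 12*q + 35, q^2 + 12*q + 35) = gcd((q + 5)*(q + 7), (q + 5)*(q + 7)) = q^2 + 12*q + 35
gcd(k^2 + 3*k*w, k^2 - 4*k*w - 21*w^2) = k + 3*w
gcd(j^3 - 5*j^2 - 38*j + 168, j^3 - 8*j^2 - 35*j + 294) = j^2 - j - 42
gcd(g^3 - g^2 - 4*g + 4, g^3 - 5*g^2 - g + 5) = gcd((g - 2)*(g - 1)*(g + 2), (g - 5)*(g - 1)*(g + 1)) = g - 1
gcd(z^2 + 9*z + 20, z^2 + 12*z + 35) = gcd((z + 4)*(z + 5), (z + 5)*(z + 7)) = z + 5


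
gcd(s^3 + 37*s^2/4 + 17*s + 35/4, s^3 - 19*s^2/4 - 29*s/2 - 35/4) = s^2 + 9*s/4 + 5/4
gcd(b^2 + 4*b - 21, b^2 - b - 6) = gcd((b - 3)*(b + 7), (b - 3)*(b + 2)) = b - 3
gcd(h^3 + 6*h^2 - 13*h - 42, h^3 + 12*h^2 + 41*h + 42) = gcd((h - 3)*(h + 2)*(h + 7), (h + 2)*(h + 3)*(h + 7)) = h^2 + 9*h + 14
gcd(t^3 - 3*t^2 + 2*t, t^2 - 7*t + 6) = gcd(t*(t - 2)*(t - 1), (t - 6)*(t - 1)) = t - 1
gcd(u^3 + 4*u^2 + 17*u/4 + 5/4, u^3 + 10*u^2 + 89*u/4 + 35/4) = u^2 + 3*u + 5/4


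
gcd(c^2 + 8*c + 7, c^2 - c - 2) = c + 1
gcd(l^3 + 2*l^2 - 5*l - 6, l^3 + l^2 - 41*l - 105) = l + 3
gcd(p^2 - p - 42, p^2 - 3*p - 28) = p - 7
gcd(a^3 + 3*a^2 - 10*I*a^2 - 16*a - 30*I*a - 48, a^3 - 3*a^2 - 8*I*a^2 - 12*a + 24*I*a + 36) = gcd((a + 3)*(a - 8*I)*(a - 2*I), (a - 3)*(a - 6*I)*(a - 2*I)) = a - 2*I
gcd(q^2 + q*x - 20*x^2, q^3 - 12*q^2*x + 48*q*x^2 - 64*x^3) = -q + 4*x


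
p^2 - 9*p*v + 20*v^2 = (p - 5*v)*(p - 4*v)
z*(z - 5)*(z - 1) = z^3 - 6*z^2 + 5*z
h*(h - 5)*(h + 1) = h^3 - 4*h^2 - 5*h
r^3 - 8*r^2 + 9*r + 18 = (r - 6)*(r - 3)*(r + 1)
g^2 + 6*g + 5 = (g + 1)*(g + 5)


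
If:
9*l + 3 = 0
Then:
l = -1/3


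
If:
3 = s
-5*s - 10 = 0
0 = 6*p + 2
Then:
No Solution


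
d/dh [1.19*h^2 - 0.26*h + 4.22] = 2.38*h - 0.26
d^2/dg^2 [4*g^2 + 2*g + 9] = 8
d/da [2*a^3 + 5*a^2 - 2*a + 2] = 6*a^2 + 10*a - 2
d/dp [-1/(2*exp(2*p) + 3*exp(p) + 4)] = (4*exp(p) + 3)*exp(p)/(2*exp(2*p) + 3*exp(p) + 4)^2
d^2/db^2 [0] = 0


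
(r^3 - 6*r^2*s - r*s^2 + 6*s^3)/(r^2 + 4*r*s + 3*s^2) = (r^2 - 7*r*s + 6*s^2)/(r + 3*s)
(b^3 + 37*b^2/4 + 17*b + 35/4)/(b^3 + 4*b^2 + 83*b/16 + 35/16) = 4*(b + 7)/(4*b + 7)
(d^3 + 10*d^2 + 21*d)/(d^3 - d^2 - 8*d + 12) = d*(d + 7)/(d^2 - 4*d + 4)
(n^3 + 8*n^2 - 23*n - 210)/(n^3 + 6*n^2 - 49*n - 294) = (n - 5)/(n - 7)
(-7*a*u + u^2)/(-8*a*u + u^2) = (7*a - u)/(8*a - u)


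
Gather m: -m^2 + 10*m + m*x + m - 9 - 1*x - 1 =-m^2 + m*(x + 11) - x - 10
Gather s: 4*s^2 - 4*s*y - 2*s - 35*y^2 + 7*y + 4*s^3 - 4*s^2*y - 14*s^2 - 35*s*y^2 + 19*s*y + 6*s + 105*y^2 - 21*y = 4*s^3 + s^2*(-4*y - 10) + s*(-35*y^2 + 15*y + 4) + 70*y^2 - 14*y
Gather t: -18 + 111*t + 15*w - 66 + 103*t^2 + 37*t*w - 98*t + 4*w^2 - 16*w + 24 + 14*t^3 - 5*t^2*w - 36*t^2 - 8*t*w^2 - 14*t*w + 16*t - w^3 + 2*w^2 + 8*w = 14*t^3 + t^2*(67 - 5*w) + t*(-8*w^2 + 23*w + 29) - w^3 + 6*w^2 + 7*w - 60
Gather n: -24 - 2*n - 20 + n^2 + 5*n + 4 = n^2 + 3*n - 40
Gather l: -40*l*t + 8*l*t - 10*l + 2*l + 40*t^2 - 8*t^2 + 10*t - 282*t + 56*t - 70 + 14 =l*(-32*t - 8) + 32*t^2 - 216*t - 56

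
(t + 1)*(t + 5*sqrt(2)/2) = t^2 + t + 5*sqrt(2)*t/2 + 5*sqrt(2)/2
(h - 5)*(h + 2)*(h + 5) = h^3 + 2*h^2 - 25*h - 50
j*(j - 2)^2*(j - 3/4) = j^4 - 19*j^3/4 + 7*j^2 - 3*j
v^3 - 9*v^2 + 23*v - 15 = (v - 5)*(v - 3)*(v - 1)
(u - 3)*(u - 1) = u^2 - 4*u + 3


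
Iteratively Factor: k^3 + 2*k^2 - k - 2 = (k + 1)*(k^2 + k - 2) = (k - 1)*(k + 1)*(k + 2)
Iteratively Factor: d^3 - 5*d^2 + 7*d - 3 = (d - 3)*(d^2 - 2*d + 1) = (d - 3)*(d - 1)*(d - 1)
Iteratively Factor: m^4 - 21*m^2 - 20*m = (m + 4)*(m^3 - 4*m^2 - 5*m) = (m - 5)*(m + 4)*(m^2 + m) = (m - 5)*(m + 1)*(m + 4)*(m)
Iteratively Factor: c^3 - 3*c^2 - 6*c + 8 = (c - 1)*(c^2 - 2*c - 8) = (c - 4)*(c - 1)*(c + 2)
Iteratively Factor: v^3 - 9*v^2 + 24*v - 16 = (v - 4)*(v^2 - 5*v + 4) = (v - 4)^2*(v - 1)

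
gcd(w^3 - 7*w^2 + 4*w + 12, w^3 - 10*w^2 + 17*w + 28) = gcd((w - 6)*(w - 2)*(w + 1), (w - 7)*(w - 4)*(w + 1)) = w + 1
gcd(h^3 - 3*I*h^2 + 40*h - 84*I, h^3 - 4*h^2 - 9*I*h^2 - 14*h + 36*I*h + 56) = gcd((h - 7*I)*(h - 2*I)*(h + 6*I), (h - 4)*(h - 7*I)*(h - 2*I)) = h^2 - 9*I*h - 14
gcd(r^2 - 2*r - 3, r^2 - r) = 1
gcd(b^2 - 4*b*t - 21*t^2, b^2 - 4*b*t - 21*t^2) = -b^2 + 4*b*t + 21*t^2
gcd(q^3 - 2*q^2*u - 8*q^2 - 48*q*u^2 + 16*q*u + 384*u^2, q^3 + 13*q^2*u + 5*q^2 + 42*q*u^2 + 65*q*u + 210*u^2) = q + 6*u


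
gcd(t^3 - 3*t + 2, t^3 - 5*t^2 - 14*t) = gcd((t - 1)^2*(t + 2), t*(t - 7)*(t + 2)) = t + 2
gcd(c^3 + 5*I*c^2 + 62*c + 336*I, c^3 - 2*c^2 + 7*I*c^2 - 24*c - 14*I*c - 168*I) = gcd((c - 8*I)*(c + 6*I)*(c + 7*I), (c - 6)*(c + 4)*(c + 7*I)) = c + 7*I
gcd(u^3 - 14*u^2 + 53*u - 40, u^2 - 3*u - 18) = 1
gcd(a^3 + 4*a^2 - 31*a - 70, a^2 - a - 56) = a + 7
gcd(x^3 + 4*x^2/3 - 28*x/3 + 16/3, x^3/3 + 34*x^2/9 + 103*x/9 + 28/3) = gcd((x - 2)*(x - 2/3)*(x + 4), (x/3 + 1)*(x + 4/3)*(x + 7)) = 1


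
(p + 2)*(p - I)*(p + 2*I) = p^3 + 2*p^2 + I*p^2 + 2*p + 2*I*p + 4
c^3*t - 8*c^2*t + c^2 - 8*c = c*(c - 8)*(c*t + 1)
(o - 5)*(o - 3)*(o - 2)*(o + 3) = o^4 - 7*o^3 + o^2 + 63*o - 90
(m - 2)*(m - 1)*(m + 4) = m^3 + m^2 - 10*m + 8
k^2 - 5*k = k*(k - 5)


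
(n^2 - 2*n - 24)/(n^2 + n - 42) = (n + 4)/(n + 7)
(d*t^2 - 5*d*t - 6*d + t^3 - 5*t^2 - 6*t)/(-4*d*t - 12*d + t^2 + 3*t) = (-d*t^2 + 5*d*t + 6*d - t^3 + 5*t^2 + 6*t)/(4*d*t + 12*d - t^2 - 3*t)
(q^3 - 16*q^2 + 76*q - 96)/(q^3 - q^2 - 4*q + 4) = (q^2 - 14*q + 48)/(q^2 + q - 2)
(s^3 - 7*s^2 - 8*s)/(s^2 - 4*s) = (s^2 - 7*s - 8)/(s - 4)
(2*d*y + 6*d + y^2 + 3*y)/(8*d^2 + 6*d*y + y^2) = (y + 3)/(4*d + y)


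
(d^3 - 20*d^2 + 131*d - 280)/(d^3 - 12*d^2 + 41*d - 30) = (d^2 - 15*d + 56)/(d^2 - 7*d + 6)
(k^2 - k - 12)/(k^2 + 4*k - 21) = (k^2 - k - 12)/(k^2 + 4*k - 21)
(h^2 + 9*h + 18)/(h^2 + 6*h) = (h + 3)/h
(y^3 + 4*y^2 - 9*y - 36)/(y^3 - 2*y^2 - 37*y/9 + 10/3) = 9*(y^2 + 7*y + 12)/(9*y^2 + 9*y - 10)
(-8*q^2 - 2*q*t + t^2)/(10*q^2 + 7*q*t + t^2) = (-4*q + t)/(5*q + t)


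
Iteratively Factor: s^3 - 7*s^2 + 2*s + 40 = (s - 5)*(s^2 - 2*s - 8) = (s - 5)*(s - 4)*(s + 2)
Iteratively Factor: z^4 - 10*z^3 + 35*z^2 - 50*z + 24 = (z - 2)*(z^3 - 8*z^2 + 19*z - 12) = (z - 3)*(z - 2)*(z^2 - 5*z + 4) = (z - 3)*(z - 2)*(z - 1)*(z - 4)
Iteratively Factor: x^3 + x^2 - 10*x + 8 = (x - 1)*(x^2 + 2*x - 8) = (x - 2)*(x - 1)*(x + 4)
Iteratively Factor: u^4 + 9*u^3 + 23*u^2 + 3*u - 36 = (u - 1)*(u^3 + 10*u^2 + 33*u + 36) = (u - 1)*(u + 4)*(u^2 + 6*u + 9) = (u - 1)*(u + 3)*(u + 4)*(u + 3)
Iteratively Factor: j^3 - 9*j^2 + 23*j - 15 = (j - 1)*(j^2 - 8*j + 15) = (j - 5)*(j - 1)*(j - 3)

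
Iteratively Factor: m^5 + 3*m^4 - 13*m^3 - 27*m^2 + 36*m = (m + 3)*(m^4 - 13*m^2 + 12*m) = (m - 1)*(m + 3)*(m^3 + m^2 - 12*m) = m*(m - 1)*(m + 3)*(m^2 + m - 12) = m*(m - 3)*(m - 1)*(m + 3)*(m + 4)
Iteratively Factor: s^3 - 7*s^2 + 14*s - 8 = (s - 2)*(s^2 - 5*s + 4) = (s - 2)*(s - 1)*(s - 4)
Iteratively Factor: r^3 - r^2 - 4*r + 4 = (r - 2)*(r^2 + r - 2) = (r - 2)*(r + 2)*(r - 1)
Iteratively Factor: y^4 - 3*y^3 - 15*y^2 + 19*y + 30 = (y - 5)*(y^3 + 2*y^2 - 5*y - 6) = (y - 5)*(y - 2)*(y^2 + 4*y + 3) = (y - 5)*(y - 2)*(y + 1)*(y + 3)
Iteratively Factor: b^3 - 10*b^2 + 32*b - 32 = (b - 4)*(b^2 - 6*b + 8) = (b - 4)*(b - 2)*(b - 4)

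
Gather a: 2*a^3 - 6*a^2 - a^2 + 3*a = 2*a^3 - 7*a^2 + 3*a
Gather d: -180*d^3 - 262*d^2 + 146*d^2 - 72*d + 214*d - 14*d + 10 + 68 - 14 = -180*d^3 - 116*d^2 + 128*d + 64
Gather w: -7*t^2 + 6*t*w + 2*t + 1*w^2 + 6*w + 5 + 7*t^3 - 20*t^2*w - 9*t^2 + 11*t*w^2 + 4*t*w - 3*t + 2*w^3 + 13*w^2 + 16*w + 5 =7*t^3 - 16*t^2 - t + 2*w^3 + w^2*(11*t + 14) + w*(-20*t^2 + 10*t + 22) + 10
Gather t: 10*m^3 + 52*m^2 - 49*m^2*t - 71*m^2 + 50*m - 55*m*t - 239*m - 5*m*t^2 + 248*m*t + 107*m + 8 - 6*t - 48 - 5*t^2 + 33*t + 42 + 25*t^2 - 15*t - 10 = 10*m^3 - 19*m^2 - 82*m + t^2*(20 - 5*m) + t*(-49*m^2 + 193*m + 12) - 8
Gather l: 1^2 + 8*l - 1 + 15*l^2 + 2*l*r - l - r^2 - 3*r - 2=15*l^2 + l*(2*r + 7) - r^2 - 3*r - 2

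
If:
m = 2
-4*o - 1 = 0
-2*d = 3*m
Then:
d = -3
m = 2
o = -1/4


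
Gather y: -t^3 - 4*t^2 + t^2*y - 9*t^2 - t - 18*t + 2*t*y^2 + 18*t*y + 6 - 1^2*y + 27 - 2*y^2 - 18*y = -t^3 - 13*t^2 - 19*t + y^2*(2*t - 2) + y*(t^2 + 18*t - 19) + 33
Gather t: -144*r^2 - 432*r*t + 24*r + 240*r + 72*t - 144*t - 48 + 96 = -144*r^2 + 264*r + t*(-432*r - 72) + 48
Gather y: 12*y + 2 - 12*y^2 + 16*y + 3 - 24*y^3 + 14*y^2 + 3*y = -24*y^3 + 2*y^2 + 31*y + 5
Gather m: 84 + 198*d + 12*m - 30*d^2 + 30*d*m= -30*d^2 + 198*d + m*(30*d + 12) + 84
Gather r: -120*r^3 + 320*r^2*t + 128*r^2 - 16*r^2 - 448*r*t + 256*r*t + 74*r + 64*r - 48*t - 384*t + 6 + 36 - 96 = -120*r^3 + r^2*(320*t + 112) + r*(138 - 192*t) - 432*t - 54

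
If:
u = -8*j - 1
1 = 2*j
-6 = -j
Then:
No Solution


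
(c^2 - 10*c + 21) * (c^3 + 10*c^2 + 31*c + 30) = c^5 - 48*c^3 - 70*c^2 + 351*c + 630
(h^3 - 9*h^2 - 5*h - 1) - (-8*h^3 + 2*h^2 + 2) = 9*h^3 - 11*h^2 - 5*h - 3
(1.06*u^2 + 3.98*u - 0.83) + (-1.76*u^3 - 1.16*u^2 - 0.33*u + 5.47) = -1.76*u^3 - 0.0999999999999999*u^2 + 3.65*u + 4.64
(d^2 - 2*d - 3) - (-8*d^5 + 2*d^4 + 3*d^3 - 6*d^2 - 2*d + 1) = 8*d^5 - 2*d^4 - 3*d^3 + 7*d^2 - 4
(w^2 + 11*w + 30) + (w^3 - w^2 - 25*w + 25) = w^3 - 14*w + 55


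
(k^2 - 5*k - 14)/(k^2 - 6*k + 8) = (k^2 - 5*k - 14)/(k^2 - 6*k + 8)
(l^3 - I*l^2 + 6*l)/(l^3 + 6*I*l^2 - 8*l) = (l - 3*I)/(l + 4*I)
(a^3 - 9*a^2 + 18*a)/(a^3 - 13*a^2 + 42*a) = (a - 3)/(a - 7)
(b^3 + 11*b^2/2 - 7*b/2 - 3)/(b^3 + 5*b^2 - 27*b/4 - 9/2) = 2*(b - 1)/(2*b - 3)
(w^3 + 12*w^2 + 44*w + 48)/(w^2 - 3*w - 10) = (w^2 + 10*w + 24)/(w - 5)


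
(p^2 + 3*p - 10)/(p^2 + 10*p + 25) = (p - 2)/(p + 5)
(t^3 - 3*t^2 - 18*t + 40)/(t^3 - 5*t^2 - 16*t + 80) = (t - 2)/(t - 4)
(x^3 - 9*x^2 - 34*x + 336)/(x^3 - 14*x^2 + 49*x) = (x^2 - 2*x - 48)/(x*(x - 7))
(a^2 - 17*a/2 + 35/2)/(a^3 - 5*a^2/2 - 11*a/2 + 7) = (a - 5)/(a^2 + a - 2)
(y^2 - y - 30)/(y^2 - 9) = (y^2 - y - 30)/(y^2 - 9)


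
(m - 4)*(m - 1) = m^2 - 5*m + 4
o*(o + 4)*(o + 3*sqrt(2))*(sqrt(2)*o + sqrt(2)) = sqrt(2)*o^4 + 6*o^3 + 5*sqrt(2)*o^3 + 4*sqrt(2)*o^2 + 30*o^2 + 24*o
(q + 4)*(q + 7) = q^2 + 11*q + 28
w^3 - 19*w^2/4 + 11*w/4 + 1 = (w - 4)*(w - 1)*(w + 1/4)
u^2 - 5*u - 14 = (u - 7)*(u + 2)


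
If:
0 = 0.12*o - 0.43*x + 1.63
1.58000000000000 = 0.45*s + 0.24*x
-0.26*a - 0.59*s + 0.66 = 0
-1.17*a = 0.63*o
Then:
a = -0.52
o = 0.96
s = 1.35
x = 4.06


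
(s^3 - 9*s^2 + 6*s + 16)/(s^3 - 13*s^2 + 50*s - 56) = (s^2 - 7*s - 8)/(s^2 - 11*s + 28)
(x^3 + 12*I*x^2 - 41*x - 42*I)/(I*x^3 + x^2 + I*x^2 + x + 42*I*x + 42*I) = (-I*x^3 + 12*x^2 + 41*I*x - 42)/(x^3 + x^2*(1 - I) + x*(42 - I) + 42)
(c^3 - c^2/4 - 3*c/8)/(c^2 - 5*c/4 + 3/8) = c*(2*c + 1)/(2*c - 1)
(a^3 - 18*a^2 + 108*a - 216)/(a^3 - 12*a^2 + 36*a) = (a - 6)/a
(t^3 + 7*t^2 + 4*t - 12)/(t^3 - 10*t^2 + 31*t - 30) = (t^3 + 7*t^2 + 4*t - 12)/(t^3 - 10*t^2 + 31*t - 30)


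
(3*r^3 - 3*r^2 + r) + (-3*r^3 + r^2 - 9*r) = -2*r^2 - 8*r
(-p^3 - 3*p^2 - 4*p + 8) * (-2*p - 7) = 2*p^4 + 13*p^3 + 29*p^2 + 12*p - 56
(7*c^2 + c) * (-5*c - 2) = -35*c^3 - 19*c^2 - 2*c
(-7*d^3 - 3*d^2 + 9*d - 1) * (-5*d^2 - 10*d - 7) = 35*d^5 + 85*d^4 + 34*d^3 - 64*d^2 - 53*d + 7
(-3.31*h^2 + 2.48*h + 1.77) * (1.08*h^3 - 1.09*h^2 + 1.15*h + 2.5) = -3.5748*h^5 + 6.2863*h^4 - 4.5981*h^3 - 7.3523*h^2 + 8.2355*h + 4.425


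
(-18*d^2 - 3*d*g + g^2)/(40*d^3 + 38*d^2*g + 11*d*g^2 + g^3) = (-18*d^2 - 3*d*g + g^2)/(40*d^3 + 38*d^2*g + 11*d*g^2 + g^3)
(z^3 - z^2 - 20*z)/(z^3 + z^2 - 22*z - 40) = z/(z + 2)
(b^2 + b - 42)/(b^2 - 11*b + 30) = (b + 7)/(b - 5)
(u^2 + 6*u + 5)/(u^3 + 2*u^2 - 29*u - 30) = (u + 5)/(u^2 + u - 30)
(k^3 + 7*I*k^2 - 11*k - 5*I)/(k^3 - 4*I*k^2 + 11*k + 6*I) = (k + 5*I)/(k - 6*I)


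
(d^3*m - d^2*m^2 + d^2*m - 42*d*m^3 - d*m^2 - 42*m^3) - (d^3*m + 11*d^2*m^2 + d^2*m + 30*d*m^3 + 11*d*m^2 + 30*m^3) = -12*d^2*m^2 - 72*d*m^3 - 12*d*m^2 - 72*m^3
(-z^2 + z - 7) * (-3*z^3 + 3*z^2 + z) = 3*z^5 - 6*z^4 + 23*z^3 - 20*z^2 - 7*z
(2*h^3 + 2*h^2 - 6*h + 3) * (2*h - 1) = 4*h^4 + 2*h^3 - 14*h^2 + 12*h - 3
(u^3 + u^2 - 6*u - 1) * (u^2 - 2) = u^5 + u^4 - 8*u^3 - 3*u^2 + 12*u + 2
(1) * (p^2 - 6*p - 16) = p^2 - 6*p - 16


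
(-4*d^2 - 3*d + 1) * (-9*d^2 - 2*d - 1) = 36*d^4 + 35*d^3 + d^2 + d - 1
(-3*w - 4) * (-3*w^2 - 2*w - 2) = 9*w^3 + 18*w^2 + 14*w + 8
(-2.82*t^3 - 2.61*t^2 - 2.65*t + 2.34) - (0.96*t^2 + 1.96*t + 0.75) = -2.82*t^3 - 3.57*t^2 - 4.61*t + 1.59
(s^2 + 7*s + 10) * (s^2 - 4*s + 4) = s^4 + 3*s^3 - 14*s^2 - 12*s + 40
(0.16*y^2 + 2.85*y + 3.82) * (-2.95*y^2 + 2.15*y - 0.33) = -0.472*y^4 - 8.0635*y^3 - 5.1943*y^2 + 7.2725*y - 1.2606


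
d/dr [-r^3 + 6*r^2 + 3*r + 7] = -3*r^2 + 12*r + 3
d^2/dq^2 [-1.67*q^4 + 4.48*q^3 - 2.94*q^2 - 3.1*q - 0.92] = -20.04*q^2 + 26.88*q - 5.88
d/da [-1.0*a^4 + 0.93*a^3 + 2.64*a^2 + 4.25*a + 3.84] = -4.0*a^3 + 2.79*a^2 + 5.28*a + 4.25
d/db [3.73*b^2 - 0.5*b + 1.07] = 7.46*b - 0.5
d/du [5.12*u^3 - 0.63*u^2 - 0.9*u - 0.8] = 15.36*u^2 - 1.26*u - 0.9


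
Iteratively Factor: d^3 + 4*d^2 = (d)*(d^2 + 4*d) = d*(d + 4)*(d)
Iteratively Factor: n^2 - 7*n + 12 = (n - 3)*(n - 4)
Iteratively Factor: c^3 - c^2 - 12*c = (c)*(c^2 - c - 12) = c*(c + 3)*(c - 4)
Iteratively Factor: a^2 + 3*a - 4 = (a + 4)*(a - 1)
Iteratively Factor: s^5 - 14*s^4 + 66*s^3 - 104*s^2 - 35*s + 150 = (s - 5)*(s^4 - 9*s^3 + 21*s^2 + s - 30) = (s - 5)*(s - 2)*(s^3 - 7*s^2 + 7*s + 15) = (s - 5)*(s - 3)*(s - 2)*(s^2 - 4*s - 5) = (s - 5)^2*(s - 3)*(s - 2)*(s + 1)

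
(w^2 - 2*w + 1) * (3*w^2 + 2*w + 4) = 3*w^4 - 4*w^3 + 3*w^2 - 6*w + 4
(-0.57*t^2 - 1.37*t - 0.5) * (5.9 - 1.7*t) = 0.969*t^3 - 1.034*t^2 - 7.233*t - 2.95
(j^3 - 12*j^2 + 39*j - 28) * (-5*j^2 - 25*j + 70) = -5*j^5 + 35*j^4 + 175*j^3 - 1675*j^2 + 3430*j - 1960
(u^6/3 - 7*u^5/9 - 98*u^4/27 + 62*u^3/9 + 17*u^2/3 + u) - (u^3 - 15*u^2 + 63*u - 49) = u^6/3 - 7*u^5/9 - 98*u^4/27 + 53*u^3/9 + 62*u^2/3 - 62*u + 49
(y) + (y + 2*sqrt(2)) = 2*y + 2*sqrt(2)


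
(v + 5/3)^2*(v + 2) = v^3 + 16*v^2/3 + 85*v/9 + 50/9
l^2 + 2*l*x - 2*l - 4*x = (l - 2)*(l + 2*x)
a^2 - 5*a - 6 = (a - 6)*(a + 1)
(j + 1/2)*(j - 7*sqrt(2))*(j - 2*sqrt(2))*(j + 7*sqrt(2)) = j^4 - 2*sqrt(2)*j^3 + j^3/2 - 98*j^2 - sqrt(2)*j^2 - 49*j + 196*sqrt(2)*j + 98*sqrt(2)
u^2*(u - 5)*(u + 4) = u^4 - u^3 - 20*u^2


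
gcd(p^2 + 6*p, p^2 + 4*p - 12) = p + 6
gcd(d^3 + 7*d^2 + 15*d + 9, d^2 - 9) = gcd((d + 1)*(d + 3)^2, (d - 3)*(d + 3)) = d + 3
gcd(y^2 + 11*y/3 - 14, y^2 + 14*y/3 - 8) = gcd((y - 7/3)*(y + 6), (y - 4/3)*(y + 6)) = y + 6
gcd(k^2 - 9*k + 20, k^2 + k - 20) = k - 4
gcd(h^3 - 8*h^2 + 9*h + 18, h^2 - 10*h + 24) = h - 6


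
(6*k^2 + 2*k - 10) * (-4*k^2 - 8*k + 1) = -24*k^4 - 56*k^3 + 30*k^2 + 82*k - 10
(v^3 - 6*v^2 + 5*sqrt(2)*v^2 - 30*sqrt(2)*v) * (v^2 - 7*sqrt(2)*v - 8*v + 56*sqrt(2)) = v^5 - 14*v^4 - 2*sqrt(2)*v^4 - 22*v^3 + 28*sqrt(2)*v^3 - 96*sqrt(2)*v^2 + 980*v^2 - 3360*v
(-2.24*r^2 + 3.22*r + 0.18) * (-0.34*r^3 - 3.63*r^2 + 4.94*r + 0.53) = 0.7616*r^5 + 7.0364*r^4 - 22.8154*r^3 + 14.0662*r^2 + 2.5958*r + 0.0954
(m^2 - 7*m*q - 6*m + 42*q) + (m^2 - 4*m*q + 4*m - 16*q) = 2*m^2 - 11*m*q - 2*m + 26*q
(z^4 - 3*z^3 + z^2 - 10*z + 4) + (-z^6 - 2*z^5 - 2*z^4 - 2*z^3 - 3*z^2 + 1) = -z^6 - 2*z^5 - z^4 - 5*z^3 - 2*z^2 - 10*z + 5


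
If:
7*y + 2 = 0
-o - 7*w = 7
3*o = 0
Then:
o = 0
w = -1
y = -2/7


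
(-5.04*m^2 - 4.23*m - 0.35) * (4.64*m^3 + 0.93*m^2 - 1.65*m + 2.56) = -23.3856*m^5 - 24.3144*m^4 + 2.7581*m^3 - 6.2484*m^2 - 10.2513*m - 0.896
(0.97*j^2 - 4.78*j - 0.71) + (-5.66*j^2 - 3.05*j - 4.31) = -4.69*j^2 - 7.83*j - 5.02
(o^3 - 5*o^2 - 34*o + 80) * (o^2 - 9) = o^5 - 5*o^4 - 43*o^3 + 125*o^2 + 306*o - 720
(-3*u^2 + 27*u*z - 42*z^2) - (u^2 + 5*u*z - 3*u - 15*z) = -4*u^2 + 22*u*z + 3*u - 42*z^2 + 15*z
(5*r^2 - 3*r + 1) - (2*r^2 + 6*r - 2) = 3*r^2 - 9*r + 3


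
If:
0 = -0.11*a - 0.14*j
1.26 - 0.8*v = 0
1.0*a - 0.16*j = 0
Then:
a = 0.00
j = 0.00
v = 1.58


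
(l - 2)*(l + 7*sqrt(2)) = l^2 - 2*l + 7*sqrt(2)*l - 14*sqrt(2)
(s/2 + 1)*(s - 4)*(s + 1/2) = s^3/2 - 3*s^2/4 - 9*s/2 - 2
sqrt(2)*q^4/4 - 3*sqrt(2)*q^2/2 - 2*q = q*(q/2 + sqrt(2)/2)*(q - 2*sqrt(2))*(sqrt(2)*q/2 + 1)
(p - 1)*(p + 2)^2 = p^3 + 3*p^2 - 4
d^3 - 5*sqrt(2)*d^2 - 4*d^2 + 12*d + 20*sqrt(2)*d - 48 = (d - 4)*(d - 3*sqrt(2))*(d - 2*sqrt(2))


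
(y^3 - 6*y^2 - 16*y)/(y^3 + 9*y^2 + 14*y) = (y - 8)/(y + 7)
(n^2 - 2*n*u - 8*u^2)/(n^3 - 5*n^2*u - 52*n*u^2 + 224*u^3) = (-n - 2*u)/(-n^2 + n*u + 56*u^2)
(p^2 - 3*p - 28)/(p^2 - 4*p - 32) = (p - 7)/(p - 8)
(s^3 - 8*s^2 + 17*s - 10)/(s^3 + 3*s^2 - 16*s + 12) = (s - 5)/(s + 6)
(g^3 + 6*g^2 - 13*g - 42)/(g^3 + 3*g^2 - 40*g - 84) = (g - 3)/(g - 6)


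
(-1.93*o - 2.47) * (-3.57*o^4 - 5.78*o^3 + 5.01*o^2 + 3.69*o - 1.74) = 6.8901*o^5 + 19.9733*o^4 + 4.6073*o^3 - 19.4964*o^2 - 5.7561*o + 4.2978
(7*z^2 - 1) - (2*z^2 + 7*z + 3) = 5*z^2 - 7*z - 4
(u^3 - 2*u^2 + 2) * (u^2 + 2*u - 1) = u^5 - 5*u^3 + 4*u^2 + 4*u - 2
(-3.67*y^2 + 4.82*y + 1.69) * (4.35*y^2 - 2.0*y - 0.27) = -15.9645*y^4 + 28.307*y^3 - 1.2976*y^2 - 4.6814*y - 0.4563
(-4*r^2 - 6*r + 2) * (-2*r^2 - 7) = 8*r^4 + 12*r^3 + 24*r^2 + 42*r - 14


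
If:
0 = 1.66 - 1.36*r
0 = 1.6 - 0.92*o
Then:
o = 1.74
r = 1.22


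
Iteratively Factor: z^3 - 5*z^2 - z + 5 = (z - 1)*(z^2 - 4*z - 5) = (z - 1)*(z + 1)*(z - 5)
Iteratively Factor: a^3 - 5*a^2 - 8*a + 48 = (a - 4)*(a^2 - a - 12) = (a - 4)*(a + 3)*(a - 4)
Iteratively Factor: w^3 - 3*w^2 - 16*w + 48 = (w + 4)*(w^2 - 7*w + 12) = (w - 3)*(w + 4)*(w - 4)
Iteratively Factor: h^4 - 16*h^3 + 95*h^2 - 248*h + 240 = (h - 3)*(h^3 - 13*h^2 + 56*h - 80) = (h - 4)*(h - 3)*(h^2 - 9*h + 20) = (h - 4)^2*(h - 3)*(h - 5)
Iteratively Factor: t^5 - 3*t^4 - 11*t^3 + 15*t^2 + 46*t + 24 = (t + 1)*(t^4 - 4*t^3 - 7*t^2 + 22*t + 24) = (t - 4)*(t + 1)*(t^3 - 7*t - 6) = (t - 4)*(t - 3)*(t + 1)*(t^2 + 3*t + 2) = (t - 4)*(t - 3)*(t + 1)*(t + 2)*(t + 1)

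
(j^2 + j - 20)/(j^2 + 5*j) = (j - 4)/j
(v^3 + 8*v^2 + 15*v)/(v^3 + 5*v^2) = (v + 3)/v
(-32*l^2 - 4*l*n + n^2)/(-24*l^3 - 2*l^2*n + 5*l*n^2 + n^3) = (8*l - n)/(6*l^2 - l*n - n^2)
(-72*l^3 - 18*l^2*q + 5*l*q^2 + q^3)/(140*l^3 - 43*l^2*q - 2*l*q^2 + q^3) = (18*l^2 + 9*l*q + q^2)/(-35*l^2 + 2*l*q + q^2)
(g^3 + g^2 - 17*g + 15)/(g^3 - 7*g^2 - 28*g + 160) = (g^2 - 4*g + 3)/(g^2 - 12*g + 32)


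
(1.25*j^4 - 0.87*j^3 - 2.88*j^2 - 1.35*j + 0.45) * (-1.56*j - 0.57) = -1.95*j^5 + 0.6447*j^4 + 4.9887*j^3 + 3.7476*j^2 + 0.0674999999999999*j - 0.2565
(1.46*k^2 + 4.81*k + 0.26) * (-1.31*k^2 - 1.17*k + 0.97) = -1.9126*k^4 - 8.0093*k^3 - 4.5521*k^2 + 4.3615*k + 0.2522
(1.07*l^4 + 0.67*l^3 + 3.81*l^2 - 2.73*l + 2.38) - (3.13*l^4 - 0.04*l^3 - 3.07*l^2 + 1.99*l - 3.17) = -2.06*l^4 + 0.71*l^3 + 6.88*l^2 - 4.72*l + 5.55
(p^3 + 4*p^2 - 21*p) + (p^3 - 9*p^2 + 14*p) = 2*p^3 - 5*p^2 - 7*p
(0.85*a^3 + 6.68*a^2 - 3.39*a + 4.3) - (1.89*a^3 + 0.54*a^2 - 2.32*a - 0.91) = -1.04*a^3 + 6.14*a^2 - 1.07*a + 5.21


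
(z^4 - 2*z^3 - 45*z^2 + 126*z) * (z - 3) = z^5 - 5*z^4 - 39*z^3 + 261*z^2 - 378*z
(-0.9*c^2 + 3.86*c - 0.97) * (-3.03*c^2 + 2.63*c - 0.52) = 2.727*c^4 - 14.0628*c^3 + 13.5589*c^2 - 4.5583*c + 0.5044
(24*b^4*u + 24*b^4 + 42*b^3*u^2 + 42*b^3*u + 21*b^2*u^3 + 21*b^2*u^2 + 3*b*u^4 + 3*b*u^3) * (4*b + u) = 96*b^5*u + 96*b^5 + 192*b^4*u^2 + 192*b^4*u + 126*b^3*u^3 + 126*b^3*u^2 + 33*b^2*u^4 + 33*b^2*u^3 + 3*b*u^5 + 3*b*u^4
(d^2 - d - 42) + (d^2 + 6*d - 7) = 2*d^2 + 5*d - 49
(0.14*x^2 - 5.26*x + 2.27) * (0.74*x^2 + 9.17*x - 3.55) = 0.1036*x^4 - 2.6086*x^3 - 47.0514*x^2 + 39.4889*x - 8.0585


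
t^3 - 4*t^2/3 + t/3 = t*(t - 1)*(t - 1/3)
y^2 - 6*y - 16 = (y - 8)*(y + 2)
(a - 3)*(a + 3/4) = a^2 - 9*a/4 - 9/4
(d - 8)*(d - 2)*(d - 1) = d^3 - 11*d^2 + 26*d - 16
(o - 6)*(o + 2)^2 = o^3 - 2*o^2 - 20*o - 24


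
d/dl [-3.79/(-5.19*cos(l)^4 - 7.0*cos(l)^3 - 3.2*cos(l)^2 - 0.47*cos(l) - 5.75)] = (78.6804*cos(l)^3 + 79.59*cos(l)^2 + 24.256*cos(l) + 1.7813)*sin(l)/(5.19*cos(l)^4 + 7.0*cos(l)^3 + 3.2*cos(l)^2 + 0.47*cos(l) + 5.75)^2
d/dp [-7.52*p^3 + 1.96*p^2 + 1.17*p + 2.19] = -22.56*p^2 + 3.92*p + 1.17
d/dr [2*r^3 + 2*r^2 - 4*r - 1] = 6*r^2 + 4*r - 4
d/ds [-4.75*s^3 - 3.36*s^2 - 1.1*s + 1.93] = -14.25*s^2 - 6.72*s - 1.1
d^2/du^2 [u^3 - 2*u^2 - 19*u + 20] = 6*u - 4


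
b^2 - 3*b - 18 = (b - 6)*(b + 3)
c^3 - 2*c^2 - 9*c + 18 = (c - 3)*(c - 2)*(c + 3)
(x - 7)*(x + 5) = x^2 - 2*x - 35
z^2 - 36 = (z - 6)*(z + 6)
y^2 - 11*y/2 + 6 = (y - 4)*(y - 3/2)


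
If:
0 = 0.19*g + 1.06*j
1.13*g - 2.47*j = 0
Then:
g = 0.00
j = 0.00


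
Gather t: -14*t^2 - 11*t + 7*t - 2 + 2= -14*t^2 - 4*t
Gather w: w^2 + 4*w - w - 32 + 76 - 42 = w^2 + 3*w + 2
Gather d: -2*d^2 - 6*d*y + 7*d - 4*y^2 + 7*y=-2*d^2 + d*(7 - 6*y) - 4*y^2 + 7*y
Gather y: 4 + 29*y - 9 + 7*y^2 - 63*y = 7*y^2 - 34*y - 5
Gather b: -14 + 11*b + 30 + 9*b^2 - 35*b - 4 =9*b^2 - 24*b + 12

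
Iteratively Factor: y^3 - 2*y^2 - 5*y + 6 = (y - 3)*(y^2 + y - 2) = (y - 3)*(y + 2)*(y - 1)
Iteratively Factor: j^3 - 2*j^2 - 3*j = (j)*(j^2 - 2*j - 3) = j*(j + 1)*(j - 3)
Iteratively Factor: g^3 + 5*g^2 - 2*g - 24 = (g + 3)*(g^2 + 2*g - 8) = (g - 2)*(g + 3)*(g + 4)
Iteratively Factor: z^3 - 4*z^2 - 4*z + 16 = (z - 2)*(z^2 - 2*z - 8) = (z - 4)*(z - 2)*(z + 2)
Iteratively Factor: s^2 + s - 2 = (s + 2)*(s - 1)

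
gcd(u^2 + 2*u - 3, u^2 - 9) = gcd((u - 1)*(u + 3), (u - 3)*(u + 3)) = u + 3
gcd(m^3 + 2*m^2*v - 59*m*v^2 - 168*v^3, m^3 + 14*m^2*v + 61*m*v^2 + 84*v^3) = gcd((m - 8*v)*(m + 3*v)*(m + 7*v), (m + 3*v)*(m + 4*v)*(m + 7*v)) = m^2 + 10*m*v + 21*v^2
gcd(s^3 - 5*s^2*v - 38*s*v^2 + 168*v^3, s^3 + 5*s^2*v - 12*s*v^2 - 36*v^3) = s + 6*v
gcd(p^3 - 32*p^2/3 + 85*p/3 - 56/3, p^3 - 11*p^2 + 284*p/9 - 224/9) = p^2 - 29*p/3 + 56/3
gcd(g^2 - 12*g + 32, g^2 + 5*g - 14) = 1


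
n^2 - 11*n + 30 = (n - 6)*(n - 5)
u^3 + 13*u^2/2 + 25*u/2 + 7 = (u + 1)*(u + 2)*(u + 7/2)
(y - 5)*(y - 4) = y^2 - 9*y + 20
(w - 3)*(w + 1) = w^2 - 2*w - 3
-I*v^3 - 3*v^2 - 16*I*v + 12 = (v - 6*I)*(v + 2*I)*(-I*v + 1)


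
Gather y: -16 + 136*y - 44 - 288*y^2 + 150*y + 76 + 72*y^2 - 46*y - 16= -216*y^2 + 240*y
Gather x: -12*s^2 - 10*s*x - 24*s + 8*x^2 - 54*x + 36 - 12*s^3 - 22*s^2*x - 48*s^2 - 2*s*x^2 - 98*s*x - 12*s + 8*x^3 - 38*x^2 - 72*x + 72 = -12*s^3 - 60*s^2 - 36*s + 8*x^3 + x^2*(-2*s - 30) + x*(-22*s^2 - 108*s - 126) + 108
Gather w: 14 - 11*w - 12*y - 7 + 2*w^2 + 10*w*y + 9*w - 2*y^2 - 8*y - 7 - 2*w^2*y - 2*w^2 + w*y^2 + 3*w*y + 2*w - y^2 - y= -2*w^2*y + w*(y^2 + 13*y) - 3*y^2 - 21*y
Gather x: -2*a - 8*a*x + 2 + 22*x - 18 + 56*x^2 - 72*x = -2*a + 56*x^2 + x*(-8*a - 50) - 16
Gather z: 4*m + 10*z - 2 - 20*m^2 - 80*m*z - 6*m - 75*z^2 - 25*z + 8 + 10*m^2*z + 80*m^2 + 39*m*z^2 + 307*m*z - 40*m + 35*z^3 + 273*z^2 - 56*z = 60*m^2 - 42*m + 35*z^3 + z^2*(39*m + 198) + z*(10*m^2 + 227*m - 71) + 6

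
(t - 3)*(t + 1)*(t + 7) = t^3 + 5*t^2 - 17*t - 21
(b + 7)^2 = b^2 + 14*b + 49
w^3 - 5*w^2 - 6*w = w*(w - 6)*(w + 1)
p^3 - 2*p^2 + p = p*(p - 1)^2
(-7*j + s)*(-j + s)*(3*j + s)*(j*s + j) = 21*j^4*s + 21*j^4 - 17*j^3*s^2 - 17*j^3*s - 5*j^2*s^3 - 5*j^2*s^2 + j*s^4 + j*s^3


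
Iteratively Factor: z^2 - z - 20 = (z + 4)*(z - 5)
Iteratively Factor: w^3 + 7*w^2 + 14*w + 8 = (w + 4)*(w^2 + 3*w + 2) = (w + 2)*(w + 4)*(w + 1)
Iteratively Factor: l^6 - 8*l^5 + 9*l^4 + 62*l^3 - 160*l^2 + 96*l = (l)*(l^5 - 8*l^4 + 9*l^3 + 62*l^2 - 160*l + 96) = l*(l + 3)*(l^4 - 11*l^3 + 42*l^2 - 64*l + 32) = l*(l - 4)*(l + 3)*(l^3 - 7*l^2 + 14*l - 8) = l*(l - 4)*(l - 2)*(l + 3)*(l^2 - 5*l + 4) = l*(l - 4)*(l - 2)*(l - 1)*(l + 3)*(l - 4)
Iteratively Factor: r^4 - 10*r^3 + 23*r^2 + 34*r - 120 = (r + 2)*(r^3 - 12*r^2 + 47*r - 60) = (r - 4)*(r + 2)*(r^2 - 8*r + 15) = (r - 5)*(r - 4)*(r + 2)*(r - 3)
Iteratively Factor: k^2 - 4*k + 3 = (k - 1)*(k - 3)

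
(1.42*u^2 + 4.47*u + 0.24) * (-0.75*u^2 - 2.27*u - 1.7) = -1.065*u^4 - 6.5759*u^3 - 12.7409*u^2 - 8.1438*u - 0.408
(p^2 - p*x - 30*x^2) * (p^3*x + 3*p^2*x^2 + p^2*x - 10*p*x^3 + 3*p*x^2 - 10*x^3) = p^5*x + 2*p^4*x^2 + p^4*x - 43*p^3*x^3 + 2*p^3*x^2 - 80*p^2*x^4 - 43*p^2*x^3 + 300*p*x^5 - 80*p*x^4 + 300*x^5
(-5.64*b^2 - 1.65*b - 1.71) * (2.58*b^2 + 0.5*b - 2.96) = -14.5512*b^4 - 7.077*b^3 + 11.4576*b^2 + 4.029*b + 5.0616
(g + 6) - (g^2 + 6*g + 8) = -g^2 - 5*g - 2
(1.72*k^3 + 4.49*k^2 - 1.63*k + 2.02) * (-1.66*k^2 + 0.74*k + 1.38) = -2.8552*k^5 - 6.1806*k^4 + 8.402*k^3 + 1.6368*k^2 - 0.7546*k + 2.7876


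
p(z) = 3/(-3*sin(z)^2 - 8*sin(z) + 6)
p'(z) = 3*(6*sin(z)*cos(z) + 8*cos(z))/(-3*sin(z)^2 - 8*sin(z) + 6)^2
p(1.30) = -0.67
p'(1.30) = 0.55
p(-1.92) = 0.28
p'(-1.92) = -0.02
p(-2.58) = 0.32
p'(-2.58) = -0.14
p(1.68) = -0.61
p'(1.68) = -0.19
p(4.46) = 0.27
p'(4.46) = -0.01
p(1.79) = -0.64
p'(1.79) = -0.42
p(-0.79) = 0.30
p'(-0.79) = 0.08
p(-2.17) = 0.28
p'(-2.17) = -0.05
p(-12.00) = 3.56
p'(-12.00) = 39.90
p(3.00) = 0.62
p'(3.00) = -1.14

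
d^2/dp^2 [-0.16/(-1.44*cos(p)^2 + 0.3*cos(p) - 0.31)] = (-1.327104*(1 - cos(p)^2)^2 + 0.20736*cos(p)^3 - 0.392256*cos(p)^2 - 0.4296*cos(p) + 1.213056)/(1.44*cos(p)^2 - 0.3*cos(p) + 0.31)^3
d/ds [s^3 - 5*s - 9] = 3*s^2 - 5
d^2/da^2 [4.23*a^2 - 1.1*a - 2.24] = 8.46000000000000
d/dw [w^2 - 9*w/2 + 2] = 2*w - 9/2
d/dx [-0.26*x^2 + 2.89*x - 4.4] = 2.89 - 0.52*x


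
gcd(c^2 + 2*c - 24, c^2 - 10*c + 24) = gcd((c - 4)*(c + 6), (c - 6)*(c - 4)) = c - 4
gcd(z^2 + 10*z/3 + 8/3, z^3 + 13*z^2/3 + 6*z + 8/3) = z^2 + 10*z/3 + 8/3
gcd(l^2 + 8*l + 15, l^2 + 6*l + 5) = l + 5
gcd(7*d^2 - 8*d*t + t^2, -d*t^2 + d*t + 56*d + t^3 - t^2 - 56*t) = -d + t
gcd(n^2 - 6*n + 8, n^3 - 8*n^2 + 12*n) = n - 2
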